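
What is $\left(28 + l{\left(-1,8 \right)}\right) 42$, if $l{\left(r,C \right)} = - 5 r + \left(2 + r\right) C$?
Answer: $1722$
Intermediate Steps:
$l{\left(r,C \right)} = - 5 r + C \left(2 + r\right)$
$\left(28 + l{\left(-1,8 \right)}\right) 42 = \left(28 + \left(\left(-5\right) \left(-1\right) + 2 \cdot 8 + 8 \left(-1\right)\right)\right) 42 = \left(28 + \left(5 + 16 - 8\right)\right) 42 = \left(28 + 13\right) 42 = 41 \cdot 42 = 1722$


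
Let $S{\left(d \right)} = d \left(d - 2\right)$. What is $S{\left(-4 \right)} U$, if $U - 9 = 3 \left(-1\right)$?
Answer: $144$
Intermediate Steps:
$S{\left(d \right)} = d \left(-2 + d\right)$
$U = 6$ ($U = 9 + 3 \left(-1\right) = 9 - 3 = 6$)
$S{\left(-4 \right)} U = - 4 \left(-2 - 4\right) 6 = \left(-4\right) \left(-6\right) 6 = 24 \cdot 6 = 144$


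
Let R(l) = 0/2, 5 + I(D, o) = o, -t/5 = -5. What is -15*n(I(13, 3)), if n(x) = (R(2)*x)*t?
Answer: 0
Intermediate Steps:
t = 25 (t = -5*(-5) = 25)
I(D, o) = -5 + o
R(l) = 0 (R(l) = 0*(½) = 0)
n(x) = 0 (n(x) = (0*x)*25 = 0*25 = 0)
-15*n(I(13, 3)) = -15*0 = 0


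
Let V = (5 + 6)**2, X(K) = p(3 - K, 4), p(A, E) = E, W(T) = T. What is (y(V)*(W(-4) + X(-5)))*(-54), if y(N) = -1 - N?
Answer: 0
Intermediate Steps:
X(K) = 4
V = 121 (V = 11**2 = 121)
(y(V)*(W(-4) + X(-5)))*(-54) = ((-1 - 1*121)*(-4 + 4))*(-54) = ((-1 - 121)*0)*(-54) = -122*0*(-54) = 0*(-54) = 0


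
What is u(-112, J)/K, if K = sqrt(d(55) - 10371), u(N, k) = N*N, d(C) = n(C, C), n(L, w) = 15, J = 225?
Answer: -6272*I*sqrt(2589)/2589 ≈ -123.27*I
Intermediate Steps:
d(C) = 15
u(N, k) = N**2
K = 2*I*sqrt(2589) (K = sqrt(15 - 10371) = sqrt(-10356) = 2*I*sqrt(2589) ≈ 101.76*I)
u(-112, J)/K = (-112)**2/((2*I*sqrt(2589))) = 12544*(-I*sqrt(2589)/5178) = -6272*I*sqrt(2589)/2589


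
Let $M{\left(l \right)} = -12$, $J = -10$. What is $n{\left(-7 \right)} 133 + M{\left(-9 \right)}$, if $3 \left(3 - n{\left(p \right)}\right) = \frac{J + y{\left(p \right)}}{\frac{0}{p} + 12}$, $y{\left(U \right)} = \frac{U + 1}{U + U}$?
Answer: $\frac{15205}{36} \approx 422.36$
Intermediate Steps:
$y{\left(U \right)} = \frac{1 + U}{2 U}$
$n{\left(p \right)} = \frac{59}{18} - \frac{1 + p}{72 p}$ ($n{\left(p \right)} = 3 - \frac{\left(-10 + \frac{1 + p}{2 p}\right) \frac{1}{\frac{0}{p} + 12}}{3} = 3 - \frac{\left(-10 + \frac{1 + p}{2 p}\right) \frac{1}{0 + 12}}{3} = 3 - \frac{\left(-10 + \frac{1 + p}{2 p}\right) \frac{1}{12}}{3} = 3 - \frac{- \frac{5}{6} + \frac{1 + p}{24 p}}{3} = 3 + \left(\frac{5}{18} - \frac{1 + p}{72 p}\right) = \frac{59}{18} - \frac{1 + p}{72 p}$)
$n{\left(-7 \right)} 133 + M{\left(-9 \right)} = \frac{-1 + 235 \left(-7\right)}{72 \left(-7\right)} 133 - 12 = \frac{1}{72} \left(- \frac{1}{7}\right) \left(-1 - 1645\right) 133 - 12 = \frac{1}{72} \left(- \frac{1}{7}\right) \left(-1646\right) 133 - 12 = \frac{823}{252} \cdot 133 - 12 = \frac{15637}{36} - 12 = \frac{15205}{36}$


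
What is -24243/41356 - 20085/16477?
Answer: -1230087171/681422812 ≈ -1.8052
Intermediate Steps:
-24243/41356 - 20085/16477 = -1230087171/681422812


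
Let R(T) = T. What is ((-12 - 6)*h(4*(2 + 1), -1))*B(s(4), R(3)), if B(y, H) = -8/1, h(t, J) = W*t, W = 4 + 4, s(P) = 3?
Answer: 13824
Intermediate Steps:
W = 8
h(t, J) = 8*t
B(y, H) = -8 (B(y, H) = -8*1 = -8)
((-12 - 6)*h(4*(2 + 1), -1))*B(s(4), R(3)) = ((-12 - 6)*(8*(4*(2 + 1))))*(-8) = -144*4*3*(-8) = -144*12*(-8) = -18*96*(-8) = -1728*(-8) = 13824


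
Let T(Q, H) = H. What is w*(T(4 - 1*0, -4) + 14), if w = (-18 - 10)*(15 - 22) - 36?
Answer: 1600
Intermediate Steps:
w = 160 (w = -28*(-7) - 36 = 196 - 36 = 160)
w*(T(4 - 1*0, -4) + 14) = 160*(-4 + 14) = 160*10 = 1600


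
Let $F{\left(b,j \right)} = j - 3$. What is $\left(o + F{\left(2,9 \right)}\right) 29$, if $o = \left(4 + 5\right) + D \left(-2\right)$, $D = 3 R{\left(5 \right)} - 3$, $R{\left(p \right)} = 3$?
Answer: $87$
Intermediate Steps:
$D = 6$ ($D = 3 \cdot 3 - 3 = 9 - 3 = 6$)
$F{\left(b,j \right)} = -3 + j$
$o = -3$ ($o = \left(4 + 5\right) + 6 \left(-2\right) = 9 - 12 = -3$)
$\left(o + F{\left(2,9 \right)}\right) 29 = \left(-3 + \left(-3 + 9\right)\right) 29 = \left(-3 + 6\right) 29 = 3 \cdot 29 = 87$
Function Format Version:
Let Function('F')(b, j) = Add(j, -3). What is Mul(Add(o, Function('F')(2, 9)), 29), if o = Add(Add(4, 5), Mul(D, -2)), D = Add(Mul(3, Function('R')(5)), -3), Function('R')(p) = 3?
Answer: 87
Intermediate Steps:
D = 6 (D = Add(Mul(3, 3), -3) = Add(9, -3) = 6)
Function('F')(b, j) = Add(-3, j)
o = -3 (o = Add(Add(4, 5), Mul(6, -2)) = Add(9, -12) = -3)
Mul(Add(o, Function('F')(2, 9)), 29) = Mul(Add(-3, Add(-3, 9)), 29) = Mul(Add(-3, 6), 29) = Mul(3, 29) = 87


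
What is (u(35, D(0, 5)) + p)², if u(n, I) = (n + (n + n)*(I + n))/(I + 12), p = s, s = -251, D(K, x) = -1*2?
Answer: 1089/4 ≈ 272.25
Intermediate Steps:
D(K, x) = -2
p = -251
u(n, I) = (n + 2*n*(I + n))/(12 + I) (u(n, I) = (n + (2*n)*(I + n))/(12 + I) = (n + 2*n*(I + n))/(12 + I))
(u(35, D(0, 5)) + p)² = (35*(1 + 2*(-2) + 2*35)/(12 - 2) - 251)² = (35*(1 - 4 + 70)/10 - 251)² = (35*(⅒)*67 - 251)² = (469/2 - 251)² = (-33/2)² = 1089/4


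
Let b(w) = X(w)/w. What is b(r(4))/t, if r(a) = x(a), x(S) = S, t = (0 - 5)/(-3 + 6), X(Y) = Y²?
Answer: -12/5 ≈ -2.4000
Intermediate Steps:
t = -5/3 ≈ -1.6667
r(a) = a
b(w) = w (b(w) = w²/w = w)
b(r(4))/t = 4/(-5/3) = 4*(-⅗) = -12/5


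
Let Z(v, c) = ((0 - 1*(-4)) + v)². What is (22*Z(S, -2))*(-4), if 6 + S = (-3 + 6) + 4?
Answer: -2200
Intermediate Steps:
S = 1 (S = -6 + ((-3 + 6) + 4) = -6 + (3 + 4) = -6 + 7 = 1)
Z(v, c) = (4 + v)² (Z(v, c) = ((0 + 4) + v)² = (4 + v)²)
(22*Z(S, -2))*(-4) = (22*(4 + 1)²)*(-4) = (22*5²)*(-4) = (22*25)*(-4) = 550*(-4) = -2200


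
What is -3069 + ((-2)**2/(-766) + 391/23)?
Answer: -1168918/383 ≈ -3052.0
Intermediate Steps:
-3069 + ((-2)**2/(-766) + 391/23) = -3069 + (4*(-1/766) + 391*(1/23)) = -3069 + (-2/383 + 17) = -3069 + 6509/383 = -1168918/383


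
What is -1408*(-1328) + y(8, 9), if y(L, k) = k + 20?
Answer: 1869853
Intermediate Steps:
y(L, k) = 20 + k
-1408*(-1328) + y(8, 9) = -1408*(-1328) + (20 + 9) = 1869824 + 29 = 1869853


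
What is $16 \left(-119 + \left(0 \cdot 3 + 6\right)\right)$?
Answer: $-1808$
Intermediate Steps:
$16 \left(-119 + \left(0 \cdot 3 + 6\right)\right) = 16 \left(-119 + \left(0 + 6\right)\right) = 16 \left(-119 + 6\right) = 16 \left(-113\right) = -1808$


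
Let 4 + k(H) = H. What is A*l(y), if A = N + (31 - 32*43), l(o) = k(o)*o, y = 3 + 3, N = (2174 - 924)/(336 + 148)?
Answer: -1949190/121 ≈ -16109.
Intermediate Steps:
k(H) = -4 + H
N = 625/242 (N = 1250/484 = 1250*(1/484) = 625/242 ≈ 2.5826)
y = 6
l(o) = o*(-4 + o) (l(o) = (-4 + o)*o = o*(-4 + o))
A = -324865/242 (A = 625/242 + (31 - 32*43) = 625/242 + (31 - 1376) = 625/242 - 1345 = -324865/242 ≈ -1342.4)
A*l(y) = -974595*(-4 + 6)/121 = -974595*2/121 = -324865/242*12 = -1949190/121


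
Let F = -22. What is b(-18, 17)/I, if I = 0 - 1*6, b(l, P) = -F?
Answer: -11/3 ≈ -3.6667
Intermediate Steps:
b(l, P) = 22 (b(l, P) = -1*(-22) = 22)
I = -6 (I = 0 - 6 = -6)
b(-18, 17)/I = 22/(-6) = 22*(-⅙) = -11/3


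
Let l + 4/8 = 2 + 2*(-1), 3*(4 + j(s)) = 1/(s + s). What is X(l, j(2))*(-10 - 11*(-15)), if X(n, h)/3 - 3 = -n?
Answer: 3255/2 ≈ 1627.5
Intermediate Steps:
j(s) = -4 + 1/(6*s) (j(s) = -4 + 1/(3*(s + s)) = -4 + 1/(3*((2*s))) = -4 + (1/(2*s))/3 = -4 + 1/(6*s))
l = -½ (l = -½ + (2 + 2*(-1)) = -½ + (2 - 2) = -½ + 0 = -½ ≈ -0.50000)
X(n, h) = 9 - 3*n (X(n, h) = 9 + 3*(-n) = 9 - 3*n)
X(l, j(2))*(-10 - 11*(-15)) = (9 - 3*(-½))*(-10 - 11*(-15)) = (9 + 3/2)*(-10 + 165) = (21/2)*155 = 3255/2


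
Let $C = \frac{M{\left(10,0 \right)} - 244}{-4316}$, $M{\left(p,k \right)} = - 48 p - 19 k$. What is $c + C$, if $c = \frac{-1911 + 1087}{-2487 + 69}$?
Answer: $\frac{51029}{100347} \approx 0.50853$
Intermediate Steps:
$c = \frac{412}{1209}$ ($c = - \frac{824}{-2418} = \left(-824\right) \left(- \frac{1}{2418}\right) = \frac{412}{1209} \approx 0.34078$)
$C = \frac{181}{1079}$ ($C = \frac{\left(\left(-48\right) 10 - 0\right) - 244}{-4316} = \left(\left(-480 + 0\right) - 244\right) \left(- \frac{1}{4316}\right) = \left(-480 - 244\right) \left(- \frac{1}{4316}\right) = \left(-724\right) \left(- \frac{1}{4316}\right) = \frac{181}{1079} \approx 0.16775$)
$c + C = \frac{412}{1209} + \frac{181}{1079} = \frac{51029}{100347}$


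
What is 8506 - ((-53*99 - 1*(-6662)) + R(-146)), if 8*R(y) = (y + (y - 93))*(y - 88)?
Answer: -16681/4 ≈ -4170.3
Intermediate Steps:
R(y) = (-93 + 2*y)*(-88 + y)/8 (R(y) = ((y + (y - 93))*(y - 88))/8 = ((y + (-93 + y))*(-88 + y))/8 = ((-93 + 2*y)*(-88 + y))/8 = (-93 + 2*y)*(-88 + y)/8)
8506 - ((-53*99 - 1*(-6662)) + R(-146)) = 8506 - ((-53*99 - 1*(-6662)) + (1023 - 269/8*(-146) + (1/4)*(-146)**2)) = 8506 - ((-5247 + 6662) + (1023 + 19637/4 + (1/4)*21316)) = 8506 - (1415 + (1023 + 19637/4 + 5329)) = 8506 - (1415 + 45045/4) = 8506 - 1*50705/4 = 8506 - 50705/4 = -16681/4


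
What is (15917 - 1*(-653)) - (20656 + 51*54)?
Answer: -6840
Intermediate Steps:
(15917 - 1*(-653)) - (20656 + 51*54) = (15917 + 653) - (20656 + 2754) = 16570 - 1*23410 = 16570 - 23410 = -6840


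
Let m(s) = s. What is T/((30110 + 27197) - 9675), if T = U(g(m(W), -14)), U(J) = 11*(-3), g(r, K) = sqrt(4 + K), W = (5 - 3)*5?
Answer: -33/47632 ≈ -0.00069281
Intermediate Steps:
W = 10 (W = 2*5 = 10)
U(J) = -33
T = -33
T/((30110 + 27197) - 9675) = -33/((30110 + 27197) - 9675) = -33/(57307 - 9675) = -33/47632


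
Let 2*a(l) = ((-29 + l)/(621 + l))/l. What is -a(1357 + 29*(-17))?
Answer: -167/513216 ≈ -0.00032540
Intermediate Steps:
a(l) = (-29 + l)/(2*l*(621 + l)) (a(l) = (((-29 + l)/(621 + l))/l)/2 = ((-29 + l)/(l*(621 + l)))/2 = (-29 + l)/(2*l*(621 + l)))
-a(1357 + 29*(-17)) = -(-29 + (1357 + 29*(-17)))/(2*(1357 + 29*(-17))*(621 + (1357 + 29*(-17)))) = -(-29 + (1357 - 493))/(2*(1357 - 493)*(621 + (1357 - 493))) = -(-29 + 864)/(2*864*(621 + 864)) = -835/(2*864*1485) = -1*167/513216 = -167/513216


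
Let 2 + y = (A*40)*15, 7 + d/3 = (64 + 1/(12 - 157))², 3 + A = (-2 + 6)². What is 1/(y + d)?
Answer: 21025/421810948 ≈ 4.9845e-5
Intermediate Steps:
A = 13 (A = -3 + (-2 + 6)² = -3 + 4² = -3 + 16 = 13)
d = 257857998/21025 (d = -21 + 3*(64 + 1/(12 - 157))² = -21 + 3*(64 + 1/(-145))² = -21 + 3*(64 - 1/145)² = -21 + 3*(9279/145)² = -21 + 3*(86099841/21025) = -21 + 258299523/21025 = 257857998/21025 ≈ 12264.)
y = 7798 (y = -2 + (13*40)*15 = -2 + 520*15 = -2 + 7800 = 7798)
1/(y + d) = 1/(7798 + 257857998/21025) = 1/(421810948/21025) = 21025/421810948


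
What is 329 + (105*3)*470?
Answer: 148379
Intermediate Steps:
329 + (105*3)*470 = 329 + 315*470 = 329 + 148050 = 148379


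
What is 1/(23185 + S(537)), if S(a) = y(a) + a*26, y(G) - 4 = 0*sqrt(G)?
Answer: 1/37151 ≈ 2.6917e-5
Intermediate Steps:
y(G) = 4 (y(G) = 4 + 0*sqrt(G) = 4 + 0 = 4)
S(a) = 4 + 26*a (S(a) = 4 + a*26 = 4 + 26*a)
1/(23185 + S(537)) = 1/(23185 + (4 + 26*537)) = 1/(23185 + (4 + 13962)) = 1/(23185 + 13966) = 1/37151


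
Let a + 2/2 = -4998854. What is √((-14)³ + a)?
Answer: I*√5001599 ≈ 2236.4*I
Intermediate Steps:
a = -4998855 (a = -1 - 4998854 = -4998855)
√((-14)³ + a) = √((-14)³ - 4998855) = √(-2744 - 4998855) = √(-5001599) = I*√5001599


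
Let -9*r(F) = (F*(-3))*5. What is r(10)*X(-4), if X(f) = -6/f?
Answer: 25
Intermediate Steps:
r(F) = 5*F/3 (r(F) = -F*(-3)*5/9 = -(-3*F)*5/9 = -(-5)*F/3 = 5*F/3)
r(10)*X(-4) = ((5/3)*10)*(-6/(-4)) = 50*(-6*(-¼))/3 = (50/3)*(3/2) = 25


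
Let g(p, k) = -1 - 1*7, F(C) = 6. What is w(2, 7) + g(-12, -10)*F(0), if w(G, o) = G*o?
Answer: -34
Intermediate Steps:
g(p, k) = -8 (g(p, k) = -1 - 7 = -8)
w(2, 7) + g(-12, -10)*F(0) = 2*7 - 8*6 = 14 - 48 = -34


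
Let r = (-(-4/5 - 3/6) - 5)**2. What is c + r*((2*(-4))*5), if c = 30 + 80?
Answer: -2188/5 ≈ -437.60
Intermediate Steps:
c = 110
r = 1369/100 (r = (-(-4*1/5 - 3*1/6) - 5)**2 = (-(-4/5 - 1/2) - 5)**2 = (-1*(-13/10) - 5)**2 = (13/10 - 5)**2 = (-37/10)**2 = 1369/100 ≈ 13.690)
c + r*((2*(-4))*5) = 110 + 1369*((2*(-4))*5)/100 = 110 + 1369*(-8*5)/100 = 110 + (1369/100)*(-40) = 110 - 2738/5 = -2188/5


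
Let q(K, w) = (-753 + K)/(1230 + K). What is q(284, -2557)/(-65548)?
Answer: 67/14177096 ≈ 4.7259e-6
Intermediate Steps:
q(K, w) = (-753 + K)/(1230 + K)
q(284, -2557)/(-65548) = ((-753 + 284)/(1230 + 284))/(-65548) = (-469/1514)*(-1/65548) = ((1/1514)*(-469))*(-1/65548) = -469/1514*(-1/65548) = 67/14177096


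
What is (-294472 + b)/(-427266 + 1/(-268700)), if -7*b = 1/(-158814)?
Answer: 43981344459679250/63815008293251649 ≈ 0.68920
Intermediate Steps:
b = 1/1111698 (b = -⅐/(-158814) = -⅐*(-1/158814) = 1/1111698 ≈ 8.9952e-7)
(-294472 + b)/(-427266 + 1/(-268700)) = (-294472 + 1/1111698)/(-427266 + 1/(-268700)) = -327363933455/(1111698*(-427266 - 1/268700)) = -327363933455/(1111698*(-114806374201/268700)) = -327363933455/1111698*(-268700/114806374201) = 43981344459679250/63815008293251649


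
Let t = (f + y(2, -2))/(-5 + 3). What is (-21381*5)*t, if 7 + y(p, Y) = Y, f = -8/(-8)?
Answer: -427620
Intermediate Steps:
f = 1 (f = -8*(-1/8) = 1)
y(p, Y) = -7 + Y
t = 4 (t = (1 + (-7 - 2))/(-5 + 3) = (1 - 9)/(-2) = -8*(-1/2) = 4)
(-21381*5)*t = -21381*5*4 = -106905*4 = -427620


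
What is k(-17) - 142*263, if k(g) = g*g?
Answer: -37057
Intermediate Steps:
k(g) = g**2
k(-17) - 142*263 = (-17)**2 - 142*263 = 289 - 37346 = -37057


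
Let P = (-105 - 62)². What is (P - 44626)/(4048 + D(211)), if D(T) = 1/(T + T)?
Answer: -2354338/569419 ≈ -4.1346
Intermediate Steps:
D(T) = 1/(2*T)
P = 27889 (P = (-167)² = 27889)
(P - 44626)/(4048 + D(211)) = (27889 - 44626)/(4048 + (½)/211) = -16737/(4048 + (½)*(1/211)) = -16737/(4048 + 1/422) = -16737/1708257/422 = -16737*422/1708257 = -2354338/569419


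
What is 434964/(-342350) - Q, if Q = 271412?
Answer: -46459166582/171175 ≈ -2.7141e+5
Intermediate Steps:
434964/(-342350) - Q = 434964/(-342350) - 1*271412 = 434964*(-1/342350) - 271412 = -217482/171175 - 271412 = -46459166582/171175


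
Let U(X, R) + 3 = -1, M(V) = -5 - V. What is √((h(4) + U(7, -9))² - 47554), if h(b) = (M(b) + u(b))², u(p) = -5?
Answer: I*√10690 ≈ 103.39*I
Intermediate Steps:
U(X, R) = -4 (U(X, R) = -3 - 1 = -4)
h(b) = (-10 - b)² (h(b) = ((-5 - b) - 5)² = (-10 - b)²)
√((h(4) + U(7, -9))² - 47554) = √(((10 + 4)² - 4)² - 47554) = √((14² - 4)² - 47554) = √((196 - 4)² - 47554) = √(192² - 47554) = √(36864 - 47554) = √(-10690) = I*√10690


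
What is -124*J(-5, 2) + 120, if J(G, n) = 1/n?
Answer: 58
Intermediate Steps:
-124*J(-5, 2) + 120 = -124/2 + 120 = -124*½ + 120 = -62 + 120 = 58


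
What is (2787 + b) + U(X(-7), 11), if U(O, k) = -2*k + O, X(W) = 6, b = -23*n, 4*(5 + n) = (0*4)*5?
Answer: 2886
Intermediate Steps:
n = -5 (n = -5 + ((0*4)*5)/4 = -5 + (0*5)/4 = -5 + (¼)*0 = -5 + 0 = -5)
b = 115 (b = -23*(-5) = 115)
U(O, k) = O - 2*k
(2787 + b) + U(X(-7), 11) = (2787 + 115) + (6 - 2*11) = 2902 + (6 - 22) = 2902 - 16 = 2886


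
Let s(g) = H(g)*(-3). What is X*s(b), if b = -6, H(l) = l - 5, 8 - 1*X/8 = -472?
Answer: 126720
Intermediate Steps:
X = 3840 (X = 64 - 8*(-472) = 64 + 3776 = 3840)
H(l) = -5 + l
s(g) = 15 - 3*g (s(g) = (-5 + g)*(-3) = 15 - 3*g)
X*s(b) = 3840*(15 - 3*(-6)) = 3840*(15 + 18) = 3840*33 = 126720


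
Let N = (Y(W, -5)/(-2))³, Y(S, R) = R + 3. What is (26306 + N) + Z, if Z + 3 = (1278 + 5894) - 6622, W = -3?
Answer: 26854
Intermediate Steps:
Y(S, R) = 3 + R
Z = 547 (Z = -3 + ((1278 + 5894) - 6622) = -3 + (7172 - 6622) = -3 + 550 = 547)
N = 1 (N = ((3 - 5)/(-2))³ = (-2*(-½))³ = 1³ = 1)
(26306 + N) + Z = (26306 + 1) + 547 = 26307 + 547 = 26854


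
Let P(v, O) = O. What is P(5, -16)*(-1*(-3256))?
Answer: -52096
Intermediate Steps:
P(5, -16)*(-1*(-3256)) = -(-16)*(-3256) = -16*3256 = -52096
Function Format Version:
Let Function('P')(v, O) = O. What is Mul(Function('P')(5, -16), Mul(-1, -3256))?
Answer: -52096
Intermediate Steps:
Mul(Function('P')(5, -16), Mul(-1, -3256)) = Mul(-16, Mul(-1, -3256)) = Mul(-16, 3256) = -52096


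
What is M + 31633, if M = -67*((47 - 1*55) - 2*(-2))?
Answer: 31901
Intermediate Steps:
M = 268 (M = -67*((47 - 55) + 4) = -67*(-8 + 4) = -67*(-4) = 268)
M + 31633 = 268 + 31633 = 31901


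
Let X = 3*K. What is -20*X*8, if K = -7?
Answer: 3360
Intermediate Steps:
X = -21 (X = 3*(-7) = -21)
-20*X*8 = -20*(-21)*8 = 420*8 = 3360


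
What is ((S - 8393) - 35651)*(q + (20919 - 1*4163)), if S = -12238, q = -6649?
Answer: -568842174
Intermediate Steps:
((S - 8393) - 35651)*(q + (20919 - 1*4163)) = ((-12238 - 8393) - 35651)*(-6649 + (20919 - 1*4163)) = (-20631 - 35651)*(-6649 + (20919 - 4163)) = -56282*(-6649 + 16756) = -56282*10107 = -568842174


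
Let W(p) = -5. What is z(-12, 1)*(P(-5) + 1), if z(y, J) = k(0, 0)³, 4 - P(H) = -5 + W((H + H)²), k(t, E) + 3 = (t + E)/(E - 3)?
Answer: -405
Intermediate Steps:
k(t, E) = -3 + (E + t)/(-3 + E) (k(t, E) = -3 + (t + E)/(E - 3) = -3 + (E + t)/(-3 + E))
P(H) = 14 (P(H) = 4 - (-5 - 5) = 4 - 1*(-10) = 4 + 10 = 14)
z(y, J) = -27 (z(y, J) = ((9 + 0 - 2*0)/(-3 + 0))³ = ((9 + 0 + 0)/(-3))³ = (-⅓*9)³ = (-3)³ = -27)
z(-12, 1)*(P(-5) + 1) = -27*(14 + 1) = -27*15 = -405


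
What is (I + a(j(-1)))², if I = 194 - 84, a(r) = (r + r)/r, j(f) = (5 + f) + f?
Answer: 12544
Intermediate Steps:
j(f) = 5 + 2*f
a(r) = 2 (a(r) = (2*r)/r = 2)
I = 110
(I + a(j(-1)))² = (110 + 2)² = 112² = 12544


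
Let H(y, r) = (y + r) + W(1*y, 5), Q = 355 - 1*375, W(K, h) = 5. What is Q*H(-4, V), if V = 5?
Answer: -120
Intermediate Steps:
Q = -20 (Q = 355 - 375 = -20)
H(y, r) = 5 + r + y (H(y, r) = (y + r) + 5 = (r + y) + 5 = 5 + r + y)
Q*H(-4, V) = -20*(5 + 5 - 4) = -20*6 = -120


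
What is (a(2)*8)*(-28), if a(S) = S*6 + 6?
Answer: -4032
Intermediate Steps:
a(S) = 6 + 6*S (a(S) = 6*S + 6 = 6 + 6*S)
(a(2)*8)*(-28) = ((6 + 6*2)*8)*(-28) = ((6 + 12)*8)*(-28) = (18*8)*(-28) = 144*(-28) = -4032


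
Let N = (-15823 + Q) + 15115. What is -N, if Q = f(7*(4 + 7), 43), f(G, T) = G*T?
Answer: -2603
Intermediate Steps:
Q = 3311 (Q = (7*(4 + 7))*43 = (7*11)*43 = 77*43 = 3311)
N = 2603 (N = (-15823 + 3311) + 15115 = -12512 + 15115 = 2603)
-N = -1*2603 = -2603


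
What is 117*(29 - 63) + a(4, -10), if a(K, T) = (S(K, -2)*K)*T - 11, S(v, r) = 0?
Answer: -3989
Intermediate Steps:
a(K, T) = -11 (a(K, T) = (0*K)*T - 11 = 0*T - 11 = 0 - 11 = -11)
117*(29 - 63) + a(4, -10) = 117*(29 - 63) - 11 = 117*(-34) - 11 = -3978 - 11 = -3989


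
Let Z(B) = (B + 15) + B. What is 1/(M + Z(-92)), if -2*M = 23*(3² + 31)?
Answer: -1/629 ≈ -0.0015898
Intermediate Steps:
Z(B) = 15 + 2*B (Z(B) = (15 + B) + B = 15 + 2*B)
M = -460 (M = -23*(3² + 31)/2 = -23*(9 + 31)/2 = -23*40/2 = -½*920 = -460)
1/(M + Z(-92)) = 1/(-460 + (15 + 2*(-92))) = 1/(-460 + (15 - 184)) = 1/(-460 - 169) = 1/(-629) = -1/629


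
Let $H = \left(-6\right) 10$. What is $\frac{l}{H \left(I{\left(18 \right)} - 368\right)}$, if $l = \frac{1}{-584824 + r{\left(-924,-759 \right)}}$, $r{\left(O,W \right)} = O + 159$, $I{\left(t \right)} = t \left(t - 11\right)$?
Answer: $- \frac{1}{8502752280} \approx -1.1761 \cdot 10^{-10}$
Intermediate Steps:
$I{\left(t \right)} = t \left(-11 + t\right)$
$r{\left(O,W \right)} = 159 + O$
$l = - \frac{1}{585589}$ ($l = \frac{1}{-584824 + \left(159 - 924\right)} = \frac{1}{-584824 - 765} = \frac{1}{-585589} = - \frac{1}{585589} \approx -1.7077 \cdot 10^{-6}$)
$H = -60$
$\frac{l}{H \left(I{\left(18 \right)} - 368\right)} = - \frac{1}{585589 \left(- 60 \left(18 \left(-11 + 18\right) - 368\right)\right)} = - \frac{1}{585589 \left(- 60 \left(18 \cdot 7 - 368\right)\right)} = - \frac{1}{585589 \left(- 60 \left(126 - 368\right)\right)} = - \frac{1}{585589 \left(\left(-60\right) \left(-242\right)\right)} = - \frac{1}{585589 \cdot 14520} = \left(- \frac{1}{585589}\right) \frac{1}{14520} = - \frac{1}{8502752280}$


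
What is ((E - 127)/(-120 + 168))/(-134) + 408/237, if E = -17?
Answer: 18461/10586 ≈ 1.7439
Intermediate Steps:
((E - 127)/(-120 + 168))/(-134) + 408/237 = ((-17 - 127)/(-120 + 168))/(-134) + 408/237 = -144/48*(-1/134) + 408*(1/237) = -144*1/48*(-1/134) + 136/79 = -3*(-1/134) + 136/79 = 3/134 + 136/79 = 18461/10586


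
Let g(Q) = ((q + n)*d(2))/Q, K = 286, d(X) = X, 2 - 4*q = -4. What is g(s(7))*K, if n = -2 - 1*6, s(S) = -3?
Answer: 3718/3 ≈ 1239.3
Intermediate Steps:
q = 3/2 (q = ½ - ¼*(-4) = ½ + 1 = 3/2 ≈ 1.5000)
n = -8 (n = -2 - 6 = -8)
g(Q) = -13/Q (g(Q) = ((3/2 - 8)*2)/Q = (-13/2*2)/Q = -13/Q)
g(s(7))*K = -13/(-3)*286 = -13*(-⅓)*286 = (13/3)*286 = 3718/3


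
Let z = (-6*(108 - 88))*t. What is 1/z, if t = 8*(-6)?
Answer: 1/5760 ≈ 0.00017361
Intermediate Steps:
t = -48
z = 5760 (z = -6*(108 - 88)*(-48) = -6*20*(-48) = -120*(-48) = 5760)
1/z = 1/5760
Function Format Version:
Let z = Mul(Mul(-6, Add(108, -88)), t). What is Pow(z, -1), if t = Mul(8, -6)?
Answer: Rational(1, 5760) ≈ 0.00017361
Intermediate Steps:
t = -48
z = 5760 (z = Mul(Mul(-6, Add(108, -88)), -48) = Mul(Mul(-6, 20), -48) = Mul(-120, -48) = 5760)
Pow(z, -1) = Pow(5760, -1) = Rational(1, 5760)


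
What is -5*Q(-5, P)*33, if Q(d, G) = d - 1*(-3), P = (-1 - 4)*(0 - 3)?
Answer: 330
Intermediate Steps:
P = 15 (P = -5*(-3) = 15)
Q(d, G) = 3 + d (Q(d, G) = d + 3 = 3 + d)
-5*Q(-5, P)*33 = -5*(3 - 5)*33 = -5*(-2)*33 = 10*33 = 330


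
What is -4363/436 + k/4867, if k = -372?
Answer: -690223/68452 ≈ -10.083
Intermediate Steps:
-4363/436 + k/4867 = -4363/436 - 372/4867 = -4363*1/436 - 372*1/4867 = -4363/436 - 12/157 = -690223/68452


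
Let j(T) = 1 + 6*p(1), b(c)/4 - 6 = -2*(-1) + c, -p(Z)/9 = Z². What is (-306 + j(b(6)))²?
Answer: 128881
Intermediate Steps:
p(Z) = -9*Z²
b(c) = 32 + 4*c (b(c) = 24 + 4*(-2*(-1) + c) = 24 + 4*(2 + c) = 24 + (8 + 4*c) = 32 + 4*c)
j(T) = -53 (j(T) = 1 + 6*(-9*1²) = 1 + 6*(-9*1) = 1 + 6*(-9) = 1 - 54 = -53)
(-306 + j(b(6)))² = (-306 - 53)² = (-359)² = 128881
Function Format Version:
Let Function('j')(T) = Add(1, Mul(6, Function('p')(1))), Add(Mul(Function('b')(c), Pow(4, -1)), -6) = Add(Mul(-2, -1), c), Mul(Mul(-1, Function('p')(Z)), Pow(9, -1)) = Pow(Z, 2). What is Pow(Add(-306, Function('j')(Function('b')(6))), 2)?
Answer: 128881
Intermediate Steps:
Function('p')(Z) = Mul(-9, Pow(Z, 2))
Function('b')(c) = Add(32, Mul(4, c)) (Function('b')(c) = Add(24, Mul(4, Add(Mul(-2, -1), c))) = Add(24, Mul(4, Add(2, c))) = Add(24, Add(8, Mul(4, c))) = Add(32, Mul(4, c)))
Function('j')(T) = -53 (Function('j')(T) = Add(1, Mul(6, Mul(-9, Pow(1, 2)))) = Add(1, Mul(6, Mul(-9, 1))) = Add(1, Mul(6, -9)) = Add(1, -54) = -53)
Pow(Add(-306, Function('j')(Function('b')(6))), 2) = Pow(Add(-306, -53), 2) = Pow(-359, 2) = 128881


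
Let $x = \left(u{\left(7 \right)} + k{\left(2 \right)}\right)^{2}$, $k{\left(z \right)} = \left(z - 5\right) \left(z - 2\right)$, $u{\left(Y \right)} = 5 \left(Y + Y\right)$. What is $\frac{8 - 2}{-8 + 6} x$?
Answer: $-14700$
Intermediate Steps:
$u{\left(Y \right)} = 10 Y$ ($u{\left(Y \right)} = 5 \cdot 2 Y = 10 Y$)
$k{\left(z \right)} = \left(-5 + z\right) \left(-2 + z\right)$
$x = 4900$ ($x = \left(10 \cdot 7 + \left(10 + 2^{2} - 14\right)\right)^{2} = \left(70 + \left(10 + 4 - 14\right)\right)^{2} = \left(70 + 0\right)^{2} = 70^{2} = 4900$)
$\frac{8 - 2}{-8 + 6} x = \frac{8 - 2}{-8 + 6} \cdot 4900 = \frac{6}{-2} \cdot 4900 = 6 \left(- \frac{1}{2}\right) 4900 = \left(-3\right) 4900 = -14700$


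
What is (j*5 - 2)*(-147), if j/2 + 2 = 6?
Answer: -5586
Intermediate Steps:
j = 8 (j = -4 + 2*6 = -4 + 12 = 8)
(j*5 - 2)*(-147) = (8*5 - 2)*(-147) = (40 - 2)*(-147) = 38*(-147) = -5586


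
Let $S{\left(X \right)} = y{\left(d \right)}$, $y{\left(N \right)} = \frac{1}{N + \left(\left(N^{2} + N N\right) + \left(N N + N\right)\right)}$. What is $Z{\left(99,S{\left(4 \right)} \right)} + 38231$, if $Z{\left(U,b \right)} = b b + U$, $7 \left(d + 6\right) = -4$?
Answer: $\frac{1247090163681}{32535616} \approx 38330.0$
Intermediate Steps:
$d = - \frac{46}{7}$ ($d = -6 + \frac{1}{7} \left(-4\right) = -6 - \frac{4}{7} = - \frac{46}{7} \approx -6.5714$)
$y{\left(N \right)} = \frac{1}{2 N + 3 N^{2}}$ ($y{\left(N \right)} = \frac{1}{N + \left(\left(N^{2} + N^{2}\right) + \left(N^{2} + N\right)\right)} = \frac{1}{N + \left(2 N^{2} + \left(N + N^{2}\right)\right)} = \frac{1}{N + \left(N + 3 N^{2}\right)} = \frac{1}{2 N + 3 N^{2}}$)
$S{\left(X \right)} = \frac{49}{5704}$ ($S{\left(X \right)} = \frac{1}{\left(- \frac{46}{7}\right) \left(2 + 3 \left(- \frac{46}{7}\right)\right)} = - \frac{7}{46 \left(2 - \frac{138}{7}\right)} = - \frac{7}{46 \left(- \frac{124}{7}\right)} = \left(- \frac{7}{46}\right) \left(- \frac{7}{124}\right) = \frac{49}{5704}$)
$Z{\left(U,b \right)} = U + b^{2}$ ($Z{\left(U,b \right)} = b^{2} + U = U + b^{2}$)
$Z{\left(99,S{\left(4 \right)} \right)} + 38231 = \left(99 + \left(\frac{49}{5704}\right)^{2}\right) + 38231 = \left(99 + \frac{2401}{32535616}\right) + 38231 = \frac{3221028385}{32535616} + 38231 = \frac{1247090163681}{32535616}$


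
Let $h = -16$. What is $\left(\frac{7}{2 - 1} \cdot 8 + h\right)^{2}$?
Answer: $1600$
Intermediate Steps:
$\left(\frac{7}{2 - 1} \cdot 8 + h\right)^{2} = \left(\frac{7}{2 - 1} \cdot 8 - 16\right)^{2} = \left(\frac{7}{1} \cdot 8 - 16\right)^{2} = \left(7 \cdot 1 \cdot 8 - 16\right)^{2} = \left(7 \cdot 8 - 16\right)^{2} = \left(56 - 16\right)^{2} = 40^{2} = 1600$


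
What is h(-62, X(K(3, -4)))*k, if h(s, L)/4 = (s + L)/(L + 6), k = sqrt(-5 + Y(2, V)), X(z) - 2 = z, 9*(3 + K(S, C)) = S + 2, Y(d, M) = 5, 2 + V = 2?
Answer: 0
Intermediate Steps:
V = 0 (V = -2 + 2 = 0)
K(S, C) = -25/9 + S/9 (K(S, C) = -3 + (S + 2)/9 = -3 + (2 + S)/9 = -3 + (2/9 + S/9) = -25/9 + S/9)
X(z) = 2 + z
k = 0 (k = sqrt(-5 + 5) = sqrt(0) = 0)
h(s, L) = 4*(L + s)/(6 + L) (h(s, L) = 4*((s + L)/(L + 6)) = 4*((L + s)/(6 + L)) = 4*(L + s)/(6 + L))
h(-62, X(K(3, -4)))*k = (4*((2 + (-25/9 + (1/9)*3)) - 62)/(6 + (2 + (-25/9 + (1/9)*3))))*0 = (4*((2 + (-25/9 + 1/3)) - 62)/(6 + (2 + (-25/9 + 1/3))))*0 = (4*((2 - 22/9) - 62)/(6 + (2 - 22/9)))*0 = (4*(-4/9 - 62)/(6 - 4/9))*0 = (4*(-562/9)/(50/9))*0 = (4*(9/50)*(-562/9))*0 = -1124/25*0 = 0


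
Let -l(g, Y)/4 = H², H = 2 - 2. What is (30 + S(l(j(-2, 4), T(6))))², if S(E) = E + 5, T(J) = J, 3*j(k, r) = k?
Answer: 1225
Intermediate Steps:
j(k, r) = k/3
H = 0
l(g, Y) = 0 (l(g, Y) = -4*0² = -4*0 = 0)
S(E) = 5 + E
(30 + S(l(j(-2, 4), T(6))))² = (30 + (5 + 0))² = (30 + 5)² = 35² = 1225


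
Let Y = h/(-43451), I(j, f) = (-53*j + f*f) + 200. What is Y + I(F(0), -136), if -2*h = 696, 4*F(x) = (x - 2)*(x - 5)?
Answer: 1613205973/86902 ≈ 18564.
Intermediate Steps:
F(x) = (-5 + x)*(-2 + x)/4 (F(x) = ((x - 2)*(x - 5))/4 = ((-2 + x)*(-5 + x))/4 = ((-5 + x)*(-2 + x))/4 = (-5 + x)*(-2 + x)/4)
I(j, f) = 200 + f² - 53*j (I(j, f) = (-53*j + f²) + 200 = (f² - 53*j) + 200 = 200 + f² - 53*j)
h = -348 (h = -½*696 = -348)
Y = 348/43451 (Y = -348/(-43451) = -348*(-1/43451) = 348/43451 ≈ 0.0080090)
Y + I(F(0), -136) = 348/43451 + (200 + (-136)² - 53*(5/2 - 7/4*0 + (¼)*0²)) = 348/43451 + (200 + 18496 - 53*(5/2 + 0 + (¼)*0)) = 348/43451 + (200 + 18496 - 53*(5/2 + 0 + 0)) = 348/43451 + (200 + 18496 - 53*5/2) = 348/43451 + (200 + 18496 - 265/2) = 348/43451 + 37127/2 = 1613205973/86902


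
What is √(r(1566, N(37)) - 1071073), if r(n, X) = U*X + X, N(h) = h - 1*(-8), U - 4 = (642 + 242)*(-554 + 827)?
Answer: 2*√2447273 ≈ 3128.8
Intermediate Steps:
U = 241336 (U = 4 + (642 + 242)*(-554 + 827) = 4 + 884*273 = 4 + 241332 = 241336)
N(h) = 8 + h (N(h) = h + 8 = 8 + h)
r(n, X) = 241337*X (r(n, X) = 241336*X + X = 241337*X)
√(r(1566, N(37)) - 1071073) = √(241337*(8 + 37) - 1071073) = √(241337*45 - 1071073) = √(10860165 - 1071073) = √9789092 = 2*√2447273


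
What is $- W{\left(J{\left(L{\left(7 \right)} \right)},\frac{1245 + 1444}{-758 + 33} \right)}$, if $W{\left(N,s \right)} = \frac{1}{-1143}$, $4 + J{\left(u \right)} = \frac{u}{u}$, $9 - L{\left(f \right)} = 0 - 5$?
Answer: $\frac{1}{1143} \approx 0.00087489$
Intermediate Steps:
$L{\left(f \right)} = 14$ ($L{\left(f \right)} = 9 - \left(0 - 5\right) = 9 - -5 = 9 + 5 = 14$)
$J{\left(u \right)} = -3$ ($J{\left(u \right)} = -4 + \frac{u}{u} = -4 + 1 = -3$)
$W{\left(N,s \right)} = - \frac{1}{1143}$
$- W{\left(J{\left(L{\left(7 \right)} \right)},\frac{1245 + 1444}{-758 + 33} \right)} = \left(-1\right) \left(- \frac{1}{1143}\right) = \frac{1}{1143}$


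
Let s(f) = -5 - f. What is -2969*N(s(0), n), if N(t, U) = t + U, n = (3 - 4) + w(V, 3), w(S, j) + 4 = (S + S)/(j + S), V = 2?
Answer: 136574/5 ≈ 27315.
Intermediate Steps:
w(S, j) = -4 + 2*S/(S + j) (w(S, j) = -4 + (S + S)/(j + S) = -4 + (2*S)/(S + j) = -4 + 2*S/(S + j))
n = -21/5 (n = (3 - 4) + 2*(-1*2 - 2*3)/(2 + 3) = -1 + 2*(-2 - 6)/5 = -1 + 2*(⅕)*(-8) = -1 - 16/5 = -21/5 ≈ -4.2000)
N(t, U) = U + t
-2969*N(s(0), n) = -2969*(-21/5 + (-5 - 1*0)) = -2969*(-21/5 + (-5 + 0)) = -2969*(-21/5 - 5) = -2969*(-46/5) = 136574/5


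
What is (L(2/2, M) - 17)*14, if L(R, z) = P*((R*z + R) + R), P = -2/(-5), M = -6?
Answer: -1302/5 ≈ -260.40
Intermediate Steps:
P = 2/5 (P = -2*(-1/5) = 2/5 ≈ 0.40000)
L(R, z) = 4*R/5 + 2*R*z/5 (L(R, z) = 2*((R*z + R) + R)/5 = 2*((R + R*z) + R)/5 = 2*(2*R + R*z)/5 = 4*R/5 + 2*R*z/5)
(L(2/2, M) - 17)*14 = (2*(2/2)*(2 - 6)/5 - 17)*14 = ((2/5)*(2*(1/2))*(-4) - 17)*14 = ((2/5)*1*(-4) - 17)*14 = (-8/5 - 17)*14 = -93/5*14 = -1302/5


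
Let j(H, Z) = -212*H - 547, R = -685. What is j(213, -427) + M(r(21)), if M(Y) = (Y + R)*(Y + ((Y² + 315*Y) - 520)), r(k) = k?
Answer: -4399551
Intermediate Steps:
j(H, Z) = -547 - 212*H
M(Y) = (-685 + Y)*(-520 + Y² + 316*Y) (M(Y) = (Y - 685)*(Y + ((Y² + 315*Y) - 520)) = (-685 + Y)*(Y + (-520 + Y² + 315*Y)) = (-685 + Y)*(-520 + Y² + 316*Y))
j(213, -427) + M(r(21)) = (-547 - 212*213) + (356200 + 21³ - 216980*21 - 369*21²) = (-547 - 45156) + (356200 + 9261 - 4556580 - 369*441) = -45703 + (356200 + 9261 - 4556580 - 162729) = -45703 - 4353848 = -4399551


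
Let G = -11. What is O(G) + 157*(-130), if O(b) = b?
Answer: -20421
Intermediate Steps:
O(G) + 157*(-130) = -11 + 157*(-130) = -11 - 20410 = -20421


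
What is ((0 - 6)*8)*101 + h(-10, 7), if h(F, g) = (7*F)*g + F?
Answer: -5348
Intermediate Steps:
h(F, g) = F + 7*F*g (h(F, g) = 7*F*g + F = F + 7*F*g)
((0 - 6)*8)*101 + h(-10, 7) = ((0 - 6)*8)*101 - 10*(1 + 7*7) = -6*8*101 - 10*(1 + 49) = -48*101 - 10*50 = -4848 - 500 = -5348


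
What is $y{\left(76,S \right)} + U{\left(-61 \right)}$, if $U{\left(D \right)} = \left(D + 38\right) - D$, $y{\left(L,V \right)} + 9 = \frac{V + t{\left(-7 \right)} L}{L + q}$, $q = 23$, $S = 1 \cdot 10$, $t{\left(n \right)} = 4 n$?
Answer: $\frac{251}{33} \approx 7.6061$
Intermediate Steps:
$S = 10$
$y{\left(L,V \right)} = -9 + \frac{V - 28 L}{23 + L}$ ($y{\left(L,V \right)} = -9 + \frac{V + 4 \left(-7\right) L}{L + 23} = -9 + \frac{V - 28 L}{23 + L}$)
$U{\left(D \right)} = 38$ ($U{\left(D \right)} = \left(38 + D\right) - D = 38$)
$y{\left(76,S \right)} + U{\left(-61 \right)} = \frac{-207 + 10 - 2812}{23 + 76} + 38 = \frac{-207 + 10 - 2812}{99} + 38 = \frac{1}{99} \left(-3009\right) + 38 = - \frac{1003}{33} + 38 = \frac{251}{33}$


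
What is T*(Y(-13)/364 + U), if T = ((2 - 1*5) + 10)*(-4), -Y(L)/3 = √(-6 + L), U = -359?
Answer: 10052 + 3*I*√19/13 ≈ 10052.0 + 1.0059*I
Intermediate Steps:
Y(L) = -3*√(-6 + L)
T = -28 (T = ((2 - 5) + 10)*(-4) = (-3 + 10)*(-4) = 7*(-4) = -28)
T*(Y(-13)/364 + U) = -28*(-3*√(-6 - 13)/364 - 359) = -28*(-3*I*√19*(1/364) - 359) = -28*(-3*I*√19/364 - 359) = -28*(-359 - 3*I*√19/364) = 10052 + 3*I*√19/13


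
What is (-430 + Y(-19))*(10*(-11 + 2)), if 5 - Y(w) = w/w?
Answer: 38340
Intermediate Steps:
Y(w) = 4 (Y(w) = 5 - w/w = 5 - 1*1 = 5 - 1 = 4)
(-430 + Y(-19))*(10*(-11 + 2)) = (-430 + 4)*(10*(-11 + 2)) = -4260*(-9) = -426*(-90) = 38340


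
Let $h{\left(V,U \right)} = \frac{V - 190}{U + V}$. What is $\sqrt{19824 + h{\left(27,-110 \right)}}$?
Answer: $\frac{\sqrt{136581065}}{83} \approx 140.8$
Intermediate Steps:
$h{\left(V,U \right)} = \frac{-190 + V}{U + V}$
$\sqrt{19824 + h{\left(27,-110 \right)}} = \sqrt{19824 + \frac{-190 + 27}{-110 + 27}} = \sqrt{19824 + \frac{1}{-83} \left(-163\right)} = \sqrt{19824 - - \frac{163}{83}} = \sqrt{19824 + \frac{163}{83}} = \sqrt{\frac{1645555}{83}} = \frac{\sqrt{136581065}}{83}$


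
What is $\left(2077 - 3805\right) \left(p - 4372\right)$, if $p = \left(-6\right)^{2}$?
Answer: $7492608$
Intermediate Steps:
$p = 36$
$\left(2077 - 3805\right) \left(p - 4372\right) = \left(2077 - 3805\right) \left(36 - 4372\right) = \left(-1728\right) \left(-4336\right) = 7492608$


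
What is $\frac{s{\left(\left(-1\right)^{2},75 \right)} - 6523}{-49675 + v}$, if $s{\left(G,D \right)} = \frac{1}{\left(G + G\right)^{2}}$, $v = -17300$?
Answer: $\frac{8697}{89300} \approx 0.097391$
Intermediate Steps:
$s{\left(G,D \right)} = \frac{1}{4 G^{2}}$ ($s{\left(G,D \right)} = \frac{1}{\left(2 G\right)^{2}} = \frac{1}{4 G^{2}}$)
$\frac{s{\left(\left(-1\right)^{2},75 \right)} - 6523}{-49675 + v} = \frac{\frac{1}{4 \cdot 1} - 6523}{-49675 - 17300} = \frac{\frac{1}{4 \cdot 1} - 6523}{-66975} = \left(\frac{1}{4} \cdot 1 - 6523\right) \left(- \frac{1}{66975}\right) = \left(\frac{1}{4} - 6523\right) \left(- \frac{1}{66975}\right) = \left(- \frac{26091}{4}\right) \left(- \frac{1}{66975}\right) = \frac{8697}{89300}$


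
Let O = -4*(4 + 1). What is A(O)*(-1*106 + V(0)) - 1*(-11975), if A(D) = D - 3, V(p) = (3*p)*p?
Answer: 14413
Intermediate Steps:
V(p) = 3*p**2
O = -20 (O = -4*5 = -20)
A(D) = -3 + D
A(O)*(-1*106 + V(0)) - 1*(-11975) = (-3 - 20)*(-1*106 + 3*0**2) - 1*(-11975) = -23*(-106 + 3*0) + 11975 = -23*(-106 + 0) + 11975 = -23*(-106) + 11975 = 2438 + 11975 = 14413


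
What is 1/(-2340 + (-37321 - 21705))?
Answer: -1/61366 ≈ -1.6296e-5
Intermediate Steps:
1/(-2340 + (-37321 - 21705)) = 1/(-2340 - 59026) = 1/(-61366) = -1/61366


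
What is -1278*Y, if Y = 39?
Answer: -49842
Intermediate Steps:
-1278*Y = -1278*39 = -49842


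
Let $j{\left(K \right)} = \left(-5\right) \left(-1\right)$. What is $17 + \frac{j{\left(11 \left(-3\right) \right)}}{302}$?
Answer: $\frac{5139}{302} \approx 17.017$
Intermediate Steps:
$j{\left(K \right)} = 5$
$17 + \frac{j{\left(11 \left(-3\right) \right)}}{302} = 17 + \frac{5}{302} = \frac{5139}{302}$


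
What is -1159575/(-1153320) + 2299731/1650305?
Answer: 304398545153/126888650840 ≈ 2.3989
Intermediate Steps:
-1159575/(-1153320) + 2299731/1650305 = -1159575*(-1/1153320) + 2299731*(1/1650305) = 77305/76888 + 2299731/1650305 = 304398545153/126888650840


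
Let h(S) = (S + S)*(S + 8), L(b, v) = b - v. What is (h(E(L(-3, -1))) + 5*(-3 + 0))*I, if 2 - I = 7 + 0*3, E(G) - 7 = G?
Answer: -575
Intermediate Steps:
E(G) = 7 + G
h(S) = 2*S*(8 + S) (h(S) = (2*S)*(8 + S) = 2*S*(8 + S))
I = -5 (I = 2 - (7 + 0*3) = 2 - (7 + 0) = 2 - 1*7 = 2 - 7 = -5)
(h(E(L(-3, -1))) + 5*(-3 + 0))*I = (2*(7 + (-3 - 1*(-1)))*(8 + (7 + (-3 - 1*(-1)))) + 5*(-3 + 0))*(-5) = (2*(7 + (-3 + 1))*(8 + (7 + (-3 + 1))) + 5*(-3))*(-5) = (2*(7 - 2)*(8 + (7 - 2)) - 15)*(-5) = (2*5*(8 + 5) - 15)*(-5) = (2*5*13 - 15)*(-5) = (130 - 15)*(-5) = 115*(-5) = -575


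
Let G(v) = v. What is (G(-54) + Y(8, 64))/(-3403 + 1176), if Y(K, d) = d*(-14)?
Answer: 950/2227 ≈ 0.42658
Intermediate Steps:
Y(K, d) = -14*d
(G(-54) + Y(8, 64))/(-3403 + 1176) = (-54 - 14*64)/(-3403 + 1176) = (-54 - 896)/(-2227) = -950*(-1/2227) = 950/2227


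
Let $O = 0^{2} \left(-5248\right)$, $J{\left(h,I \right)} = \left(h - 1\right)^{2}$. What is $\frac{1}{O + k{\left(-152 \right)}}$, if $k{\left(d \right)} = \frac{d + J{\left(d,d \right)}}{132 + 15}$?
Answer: $\frac{147}{23257} \approx 0.0063207$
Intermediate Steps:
$J{\left(h,I \right)} = \left(-1 + h\right)^{2}$
$O = 0$ ($O = 0 \left(-5248\right) = 0$)
$k{\left(d \right)} = \frac{d}{147} + \frac{\left(-1 + d\right)^{2}}{147}$ ($k{\left(d \right)} = \frac{d + \left(-1 + d\right)^{2}}{132 + 15} = \frac{d + \left(-1 + d\right)^{2}}{147} = \left(d + \left(-1 + d\right)^{2}\right) \frac{1}{147} = \frac{d}{147} + \frac{\left(-1 + d\right)^{2}}{147}$)
$\frac{1}{O + k{\left(-152 \right)}} = \frac{1}{0 + \left(\frac{1}{147} \left(-152\right) + \frac{\left(-1 - 152\right)^{2}}{147}\right)} = \frac{1}{0 - \left(\frac{152}{147} - \frac{\left(-153\right)^{2}}{147}\right)} = \frac{1}{0 + \left(- \frac{152}{147} + \frac{1}{147} \cdot 23409\right)} = \frac{1}{0 + \left(- \frac{152}{147} + \frac{7803}{49}\right)} = \frac{1}{0 + \frac{23257}{147}} = \frac{1}{\frac{23257}{147}} = \frac{147}{23257}$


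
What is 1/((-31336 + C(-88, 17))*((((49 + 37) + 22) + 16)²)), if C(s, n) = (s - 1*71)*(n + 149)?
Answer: -1/887656480 ≈ -1.1266e-9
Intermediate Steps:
C(s, n) = (-71 + s)*(149 + n) (C(s, n) = (s - 71)*(149 + n) = (-71 + s)*(149 + n))
1/((-31336 + C(-88, 17))*((((49 + 37) + 22) + 16)²)) = 1/((-31336 + (-10579 - 71*17 + 149*(-88) + 17*(-88)))*((((49 + 37) + 22) + 16)²)) = 1/((-31336 + (-10579 - 1207 - 13112 - 1496))*(((86 + 22) + 16)²)) = 1/((-31336 - 26394)*((108 + 16)²)) = 1/((-57730)*(124²)) = -1/57730/15376 = -1/57730*1/15376 = -1/887656480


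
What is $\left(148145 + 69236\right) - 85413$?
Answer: $131968$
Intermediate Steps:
$\left(148145 + 69236\right) - 85413 = 217381 - 85413 = 131968$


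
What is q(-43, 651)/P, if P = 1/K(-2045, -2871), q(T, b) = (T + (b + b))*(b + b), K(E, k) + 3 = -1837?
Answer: -3016161120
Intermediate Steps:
K(E, k) = -1840 (K(E, k) = -3 - 1837 = -1840)
q(T, b) = 2*b*(T + 2*b) (q(T, b) = (T + 2*b)*(2*b) = 2*b*(T + 2*b))
P = -1/1840 (P = 1/(-1840) = -1/1840 ≈ -0.00054348)
q(-43, 651)/P = (2*651*(-43 + 2*651))/(-1/1840) = (2*651*(-43 + 1302))*(-1840) = (2*651*1259)*(-1840) = 1639218*(-1840) = -3016161120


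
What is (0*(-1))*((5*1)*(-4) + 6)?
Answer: 0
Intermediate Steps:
(0*(-1))*((5*1)*(-4) + 6) = 0*(5*(-4) + 6) = 0*(-20 + 6) = 0*(-14) = 0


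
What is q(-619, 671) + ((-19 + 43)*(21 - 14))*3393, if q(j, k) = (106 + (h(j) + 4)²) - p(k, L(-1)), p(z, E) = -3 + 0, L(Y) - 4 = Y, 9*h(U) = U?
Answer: 46520662/81 ≈ 5.7433e+5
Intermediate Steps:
h(U) = U/9
L(Y) = 4 + Y
p(z, E) = -3
q(j, k) = 109 + (4 + j/9)² (q(j, k) = (106 + (j/9 + 4)²) - 1*(-3) = (106 + (4 + j/9)²) + 3 = 109 + (4 + j/9)²)
q(-619, 671) + ((-19 + 43)*(21 - 14))*3393 = (109 + (36 - 619)²/81) + ((-19 + 43)*(21 - 14))*3393 = (109 + (1/81)*(-583)²) + (24*7)*3393 = (109 + (1/81)*339889) + 168*3393 = (109 + 339889/81) + 570024 = 348718/81 + 570024 = 46520662/81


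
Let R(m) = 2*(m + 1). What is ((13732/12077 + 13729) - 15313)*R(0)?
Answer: -38232472/12077 ≈ -3165.7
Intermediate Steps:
R(m) = 2 + 2*m (R(m) = 2*(1 + m) = 2 + 2*m)
((13732/12077 + 13729) - 15313)*R(0) = ((13732/12077 + 13729) - 15313)*(2 + 2*0) = ((13732*(1/12077) + 13729) - 15313)*(2 + 0) = ((13732/12077 + 13729) - 15313)*2 = (165818865/12077 - 15313)*2 = -19116236/12077*2 = -38232472/12077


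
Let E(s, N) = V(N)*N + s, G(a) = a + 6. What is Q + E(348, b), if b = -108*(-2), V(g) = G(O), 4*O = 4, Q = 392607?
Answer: 394467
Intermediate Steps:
O = 1 (O = (¼)*4 = 1)
G(a) = 6 + a
V(g) = 7 (V(g) = 6 + 1 = 7)
b = 216
E(s, N) = s + 7*N (E(s, N) = 7*N + s = s + 7*N)
Q + E(348, b) = 392607 + (348 + 7*216) = 392607 + (348 + 1512) = 392607 + 1860 = 394467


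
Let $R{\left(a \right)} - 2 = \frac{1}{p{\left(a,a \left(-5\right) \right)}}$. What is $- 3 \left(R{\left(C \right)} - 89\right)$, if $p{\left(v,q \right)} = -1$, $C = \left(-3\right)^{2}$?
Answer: $264$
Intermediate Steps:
$C = 9$
$R{\left(a \right)} = 1$ ($R{\left(a \right)} = 2 + \frac{1}{-1} = 2 - 1 = 1$)
$- 3 \left(R{\left(C \right)} - 89\right) = - 3 \left(1 - 89\right) = \left(-3\right) \left(-88\right) = 264$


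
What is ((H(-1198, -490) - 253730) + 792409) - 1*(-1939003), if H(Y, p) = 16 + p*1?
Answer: 2477208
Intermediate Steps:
H(Y, p) = 16 + p
((H(-1198, -490) - 253730) + 792409) - 1*(-1939003) = (((16 - 490) - 253730) + 792409) - 1*(-1939003) = ((-474 - 253730) + 792409) + 1939003 = (-254204 + 792409) + 1939003 = 538205 + 1939003 = 2477208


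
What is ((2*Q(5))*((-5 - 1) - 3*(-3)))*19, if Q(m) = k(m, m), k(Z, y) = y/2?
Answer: 285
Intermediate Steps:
k(Z, y) = y/2 (k(Z, y) = y*(½) = y/2)
Q(m) = m/2
((2*Q(5))*((-5 - 1) - 3*(-3)))*19 = ((2*((½)*5))*((-5 - 1) - 3*(-3)))*19 = ((2*(5/2))*(-6 + 9))*19 = (5*3)*19 = 15*19 = 285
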